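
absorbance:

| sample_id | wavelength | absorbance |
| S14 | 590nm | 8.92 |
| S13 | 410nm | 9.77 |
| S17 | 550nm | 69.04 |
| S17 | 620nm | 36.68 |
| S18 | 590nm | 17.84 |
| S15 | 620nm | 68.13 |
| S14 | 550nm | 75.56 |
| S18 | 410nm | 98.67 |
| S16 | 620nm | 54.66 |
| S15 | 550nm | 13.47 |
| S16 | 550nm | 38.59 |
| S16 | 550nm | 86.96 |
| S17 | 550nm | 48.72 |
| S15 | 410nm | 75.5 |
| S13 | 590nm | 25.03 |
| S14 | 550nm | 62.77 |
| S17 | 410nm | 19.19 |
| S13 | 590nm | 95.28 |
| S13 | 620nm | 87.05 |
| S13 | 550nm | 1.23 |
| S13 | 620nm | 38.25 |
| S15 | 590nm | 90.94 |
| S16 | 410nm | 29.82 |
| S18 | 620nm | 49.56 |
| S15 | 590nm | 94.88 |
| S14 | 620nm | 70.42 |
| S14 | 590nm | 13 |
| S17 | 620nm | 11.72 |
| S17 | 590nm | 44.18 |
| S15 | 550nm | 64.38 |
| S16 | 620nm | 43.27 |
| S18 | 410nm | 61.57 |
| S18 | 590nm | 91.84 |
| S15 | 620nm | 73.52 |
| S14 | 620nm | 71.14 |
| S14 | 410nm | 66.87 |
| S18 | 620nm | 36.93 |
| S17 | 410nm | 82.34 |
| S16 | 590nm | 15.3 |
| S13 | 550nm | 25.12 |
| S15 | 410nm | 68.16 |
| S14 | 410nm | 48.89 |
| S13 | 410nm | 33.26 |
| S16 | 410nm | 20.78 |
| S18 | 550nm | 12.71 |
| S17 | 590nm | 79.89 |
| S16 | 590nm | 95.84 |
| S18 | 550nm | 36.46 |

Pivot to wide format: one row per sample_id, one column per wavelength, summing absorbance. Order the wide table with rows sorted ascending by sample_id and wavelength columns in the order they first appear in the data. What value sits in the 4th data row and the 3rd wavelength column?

125.55

With rows sorted ascending by sample_id, row 4 is sample_id=S16. wavelength columns in first-appearance order: 590nm, 410nm, 550nm, 620nm; column 3 is 550nm.
Long rows with sample_id=S16, wavelength=550nm: 38.59 + 86.96 = 125.55.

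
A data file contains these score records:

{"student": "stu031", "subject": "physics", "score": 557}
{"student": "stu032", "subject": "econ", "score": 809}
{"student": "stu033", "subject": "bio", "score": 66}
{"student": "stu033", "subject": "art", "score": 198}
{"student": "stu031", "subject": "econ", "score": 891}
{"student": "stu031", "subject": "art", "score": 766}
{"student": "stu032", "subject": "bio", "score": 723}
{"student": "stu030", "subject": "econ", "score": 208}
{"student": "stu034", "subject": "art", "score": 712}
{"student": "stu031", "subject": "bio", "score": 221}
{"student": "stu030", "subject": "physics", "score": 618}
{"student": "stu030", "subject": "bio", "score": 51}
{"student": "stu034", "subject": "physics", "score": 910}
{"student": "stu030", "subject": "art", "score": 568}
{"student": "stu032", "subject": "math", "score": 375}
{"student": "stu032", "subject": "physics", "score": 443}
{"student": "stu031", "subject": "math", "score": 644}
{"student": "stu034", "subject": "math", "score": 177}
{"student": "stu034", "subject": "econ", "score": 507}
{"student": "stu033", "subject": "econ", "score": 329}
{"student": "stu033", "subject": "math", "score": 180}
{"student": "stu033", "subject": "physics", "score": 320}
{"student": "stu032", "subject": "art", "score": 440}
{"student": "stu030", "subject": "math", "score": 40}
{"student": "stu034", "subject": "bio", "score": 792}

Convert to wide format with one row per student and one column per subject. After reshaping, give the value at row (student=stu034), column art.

Wide layout: rows indexed by student, columns are the 5 distinct subject values (physics, econ, bio, art, math).
Cell (student=stu034, subject=art) draws from the long row where student=stu034 and subject=art, which has score=712.

712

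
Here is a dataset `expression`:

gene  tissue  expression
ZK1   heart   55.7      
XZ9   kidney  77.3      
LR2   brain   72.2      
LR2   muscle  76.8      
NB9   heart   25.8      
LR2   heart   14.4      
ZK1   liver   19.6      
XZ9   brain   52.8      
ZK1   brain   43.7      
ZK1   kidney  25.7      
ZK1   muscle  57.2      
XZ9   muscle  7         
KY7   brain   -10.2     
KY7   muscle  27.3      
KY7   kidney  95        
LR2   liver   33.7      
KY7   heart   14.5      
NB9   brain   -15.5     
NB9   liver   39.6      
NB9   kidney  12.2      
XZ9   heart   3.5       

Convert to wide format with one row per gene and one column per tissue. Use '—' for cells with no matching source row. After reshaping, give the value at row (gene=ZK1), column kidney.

The long row with gene=ZK1, tissue=kidney has expression=25.7.

25.7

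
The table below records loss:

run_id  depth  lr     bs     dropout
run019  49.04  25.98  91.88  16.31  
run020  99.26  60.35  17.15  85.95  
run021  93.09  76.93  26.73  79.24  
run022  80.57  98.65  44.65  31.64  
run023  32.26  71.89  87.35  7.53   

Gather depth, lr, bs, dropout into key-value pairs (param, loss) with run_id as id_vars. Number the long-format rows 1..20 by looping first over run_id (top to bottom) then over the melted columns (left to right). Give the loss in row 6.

20 rows total (5 × 4). Row 6: index ⌊(6-1)/4⌋ = 1 into run_id → run020; (6-1) mod 4 = 1 into the melted columns → lr.
So row 6 is (run020, lr, 60.35); loss = 60.35.

60.35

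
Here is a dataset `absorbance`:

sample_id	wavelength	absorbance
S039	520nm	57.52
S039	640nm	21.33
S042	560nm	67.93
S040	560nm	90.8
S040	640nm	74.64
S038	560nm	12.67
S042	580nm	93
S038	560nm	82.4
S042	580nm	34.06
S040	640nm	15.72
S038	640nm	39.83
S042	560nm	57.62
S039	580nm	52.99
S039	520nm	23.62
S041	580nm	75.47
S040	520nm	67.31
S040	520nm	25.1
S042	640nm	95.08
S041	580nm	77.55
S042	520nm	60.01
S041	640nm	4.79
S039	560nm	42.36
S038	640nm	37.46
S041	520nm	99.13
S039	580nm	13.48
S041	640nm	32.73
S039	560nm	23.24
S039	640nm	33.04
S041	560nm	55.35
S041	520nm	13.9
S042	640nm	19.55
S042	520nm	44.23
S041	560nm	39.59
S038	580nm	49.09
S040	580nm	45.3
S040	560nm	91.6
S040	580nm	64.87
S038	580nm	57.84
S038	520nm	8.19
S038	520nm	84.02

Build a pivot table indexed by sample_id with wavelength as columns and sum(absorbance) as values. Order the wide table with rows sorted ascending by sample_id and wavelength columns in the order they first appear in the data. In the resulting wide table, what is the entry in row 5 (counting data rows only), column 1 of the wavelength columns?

With rows sorted ascending by sample_id, row 5 is sample_id=S042. wavelength columns in first-appearance order: 520nm, 640nm, 560nm, 580nm; column 1 is 520nm.
Long rows with sample_id=S042, wavelength=520nm: 60.01 + 44.23 = 104.24.

104.24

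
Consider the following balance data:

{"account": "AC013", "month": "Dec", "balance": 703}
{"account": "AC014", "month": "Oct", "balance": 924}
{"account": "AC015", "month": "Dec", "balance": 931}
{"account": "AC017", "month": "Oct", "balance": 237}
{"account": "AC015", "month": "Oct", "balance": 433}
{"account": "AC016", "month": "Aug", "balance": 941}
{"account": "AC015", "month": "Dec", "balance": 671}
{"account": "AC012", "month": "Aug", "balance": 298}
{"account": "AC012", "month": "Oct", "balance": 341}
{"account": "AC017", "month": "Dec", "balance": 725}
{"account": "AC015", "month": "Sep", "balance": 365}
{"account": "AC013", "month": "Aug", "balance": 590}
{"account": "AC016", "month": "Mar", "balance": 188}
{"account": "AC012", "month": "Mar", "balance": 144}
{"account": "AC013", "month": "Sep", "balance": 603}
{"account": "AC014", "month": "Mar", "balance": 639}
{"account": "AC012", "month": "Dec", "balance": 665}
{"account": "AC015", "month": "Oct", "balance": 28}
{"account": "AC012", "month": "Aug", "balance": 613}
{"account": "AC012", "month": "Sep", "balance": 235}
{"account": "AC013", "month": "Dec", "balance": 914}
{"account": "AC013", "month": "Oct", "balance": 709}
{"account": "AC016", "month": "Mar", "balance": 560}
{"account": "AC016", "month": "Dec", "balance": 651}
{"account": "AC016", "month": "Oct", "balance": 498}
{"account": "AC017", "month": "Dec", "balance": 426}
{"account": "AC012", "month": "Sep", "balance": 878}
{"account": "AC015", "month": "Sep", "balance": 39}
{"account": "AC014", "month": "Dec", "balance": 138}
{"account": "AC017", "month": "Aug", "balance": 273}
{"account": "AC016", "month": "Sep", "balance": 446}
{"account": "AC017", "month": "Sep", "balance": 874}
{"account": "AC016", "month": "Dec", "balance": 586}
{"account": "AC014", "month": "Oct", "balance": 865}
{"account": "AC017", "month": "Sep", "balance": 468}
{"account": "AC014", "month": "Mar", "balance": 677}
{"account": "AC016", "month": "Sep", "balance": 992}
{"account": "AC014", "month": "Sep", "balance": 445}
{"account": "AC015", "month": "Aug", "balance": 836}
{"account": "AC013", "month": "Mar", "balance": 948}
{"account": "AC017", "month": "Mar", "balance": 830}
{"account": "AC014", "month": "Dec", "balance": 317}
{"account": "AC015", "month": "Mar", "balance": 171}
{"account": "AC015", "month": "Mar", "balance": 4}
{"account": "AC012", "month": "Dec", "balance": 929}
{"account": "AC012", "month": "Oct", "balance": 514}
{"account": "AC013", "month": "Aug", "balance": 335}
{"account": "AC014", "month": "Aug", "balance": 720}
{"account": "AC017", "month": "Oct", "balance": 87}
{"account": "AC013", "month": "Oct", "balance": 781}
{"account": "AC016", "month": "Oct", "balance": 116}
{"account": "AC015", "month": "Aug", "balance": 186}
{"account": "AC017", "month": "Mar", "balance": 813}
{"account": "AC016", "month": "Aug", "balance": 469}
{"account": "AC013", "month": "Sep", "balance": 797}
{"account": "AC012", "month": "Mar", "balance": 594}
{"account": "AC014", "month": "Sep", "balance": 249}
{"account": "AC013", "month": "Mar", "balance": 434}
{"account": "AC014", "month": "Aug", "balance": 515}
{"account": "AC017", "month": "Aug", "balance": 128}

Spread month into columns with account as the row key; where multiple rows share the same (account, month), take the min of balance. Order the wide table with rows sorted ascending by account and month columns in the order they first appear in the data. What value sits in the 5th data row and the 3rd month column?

469

With rows sorted ascending by account, row 5 is account=AC016. month columns in first-appearance order: Dec, Oct, Aug, Sep, Mar; column 3 is Aug.
Long rows with account=AC016, month=Aug: min(941, 469) = 469.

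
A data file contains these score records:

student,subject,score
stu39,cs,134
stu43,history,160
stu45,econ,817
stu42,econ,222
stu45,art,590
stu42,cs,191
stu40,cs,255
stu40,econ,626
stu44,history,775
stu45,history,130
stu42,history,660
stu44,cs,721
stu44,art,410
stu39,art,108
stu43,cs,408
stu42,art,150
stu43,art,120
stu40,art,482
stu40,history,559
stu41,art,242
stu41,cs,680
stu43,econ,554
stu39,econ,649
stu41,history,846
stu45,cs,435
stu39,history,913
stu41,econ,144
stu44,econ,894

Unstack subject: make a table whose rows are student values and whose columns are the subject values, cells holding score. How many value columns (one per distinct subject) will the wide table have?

4 distinct subject values: econ, cs, art, history.

4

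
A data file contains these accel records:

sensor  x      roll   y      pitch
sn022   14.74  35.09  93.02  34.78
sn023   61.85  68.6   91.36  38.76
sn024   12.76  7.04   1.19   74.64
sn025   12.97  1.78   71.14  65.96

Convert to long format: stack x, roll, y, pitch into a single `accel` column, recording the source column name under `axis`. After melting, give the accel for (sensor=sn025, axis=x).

Unpivoting turns each (sensor, wide-column) pair into one long row.
The wide cell at row sn025, column x holds 12.97, so the long row (sn025, x) has accel=12.97.

12.97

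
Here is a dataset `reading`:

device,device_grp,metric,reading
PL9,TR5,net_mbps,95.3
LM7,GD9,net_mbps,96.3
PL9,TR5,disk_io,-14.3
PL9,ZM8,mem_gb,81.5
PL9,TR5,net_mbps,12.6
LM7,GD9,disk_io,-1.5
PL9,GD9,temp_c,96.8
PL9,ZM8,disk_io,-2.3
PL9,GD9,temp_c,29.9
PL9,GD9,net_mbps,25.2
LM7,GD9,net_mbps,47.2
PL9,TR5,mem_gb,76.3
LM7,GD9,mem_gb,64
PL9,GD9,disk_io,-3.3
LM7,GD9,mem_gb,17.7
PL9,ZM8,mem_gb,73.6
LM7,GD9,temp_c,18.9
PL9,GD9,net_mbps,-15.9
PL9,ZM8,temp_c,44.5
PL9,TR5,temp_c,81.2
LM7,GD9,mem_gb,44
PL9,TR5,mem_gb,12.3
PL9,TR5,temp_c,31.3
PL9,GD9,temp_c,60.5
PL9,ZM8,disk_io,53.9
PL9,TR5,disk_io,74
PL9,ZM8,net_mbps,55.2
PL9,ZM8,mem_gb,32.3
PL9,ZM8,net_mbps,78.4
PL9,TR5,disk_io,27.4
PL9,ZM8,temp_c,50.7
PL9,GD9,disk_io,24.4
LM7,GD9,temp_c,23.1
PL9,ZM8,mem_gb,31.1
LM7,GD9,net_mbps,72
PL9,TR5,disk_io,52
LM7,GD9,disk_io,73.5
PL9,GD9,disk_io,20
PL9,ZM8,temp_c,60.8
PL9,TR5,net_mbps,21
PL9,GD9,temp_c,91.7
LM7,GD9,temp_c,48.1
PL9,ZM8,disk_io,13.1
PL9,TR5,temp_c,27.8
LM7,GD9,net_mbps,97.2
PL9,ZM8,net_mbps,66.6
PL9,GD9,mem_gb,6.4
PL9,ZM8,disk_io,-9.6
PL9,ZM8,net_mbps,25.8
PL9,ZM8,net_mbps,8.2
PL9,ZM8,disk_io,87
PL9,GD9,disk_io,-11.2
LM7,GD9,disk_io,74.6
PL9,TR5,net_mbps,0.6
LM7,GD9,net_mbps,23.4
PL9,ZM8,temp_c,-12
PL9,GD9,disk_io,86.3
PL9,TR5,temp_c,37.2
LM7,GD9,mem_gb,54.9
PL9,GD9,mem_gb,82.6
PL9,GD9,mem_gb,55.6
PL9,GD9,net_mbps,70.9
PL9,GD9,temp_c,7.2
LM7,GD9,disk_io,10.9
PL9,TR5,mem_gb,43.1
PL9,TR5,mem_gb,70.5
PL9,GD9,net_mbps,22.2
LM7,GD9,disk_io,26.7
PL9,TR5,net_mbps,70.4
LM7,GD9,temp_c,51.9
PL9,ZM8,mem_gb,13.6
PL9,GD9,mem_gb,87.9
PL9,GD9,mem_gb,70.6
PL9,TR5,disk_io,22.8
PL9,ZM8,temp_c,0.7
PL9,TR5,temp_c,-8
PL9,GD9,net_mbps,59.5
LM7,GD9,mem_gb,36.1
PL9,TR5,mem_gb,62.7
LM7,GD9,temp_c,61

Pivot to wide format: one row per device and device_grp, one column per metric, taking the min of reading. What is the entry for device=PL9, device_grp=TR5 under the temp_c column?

-8

Rows with device=PL9, device_grp=TR5 and metric=temp_c: reading values are 81.2, 31.3, 27.8, 37.2, -8.
min(81.2, 31.3, 27.8, 37.2, -8) = -8.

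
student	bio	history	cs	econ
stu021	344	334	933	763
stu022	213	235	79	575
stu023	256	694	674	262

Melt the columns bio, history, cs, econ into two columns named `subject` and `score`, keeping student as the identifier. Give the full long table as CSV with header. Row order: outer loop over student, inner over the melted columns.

Each (student, column) pair becomes one row: 3 × 4 = 12 rows.
For example, (stu021, bio) → score=344.

student,subject,score
stu021,bio,344
stu021,history,334
stu021,cs,933
stu021,econ,763
stu022,bio,213
stu022,history,235
stu022,cs,79
stu022,econ,575
stu023,bio,256
stu023,history,694
stu023,cs,674
stu023,econ,262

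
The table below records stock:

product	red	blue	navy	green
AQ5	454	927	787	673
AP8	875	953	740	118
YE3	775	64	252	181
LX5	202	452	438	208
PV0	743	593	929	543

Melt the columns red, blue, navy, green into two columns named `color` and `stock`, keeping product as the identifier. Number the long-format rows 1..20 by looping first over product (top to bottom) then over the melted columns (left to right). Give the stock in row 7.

740

20 rows total (5 × 4). Row 7: index ⌊(7-1)/4⌋ = 1 into product → AP8; (7-1) mod 4 = 2 into the melted columns → navy.
So row 7 is (AP8, navy, 740); stock = 740.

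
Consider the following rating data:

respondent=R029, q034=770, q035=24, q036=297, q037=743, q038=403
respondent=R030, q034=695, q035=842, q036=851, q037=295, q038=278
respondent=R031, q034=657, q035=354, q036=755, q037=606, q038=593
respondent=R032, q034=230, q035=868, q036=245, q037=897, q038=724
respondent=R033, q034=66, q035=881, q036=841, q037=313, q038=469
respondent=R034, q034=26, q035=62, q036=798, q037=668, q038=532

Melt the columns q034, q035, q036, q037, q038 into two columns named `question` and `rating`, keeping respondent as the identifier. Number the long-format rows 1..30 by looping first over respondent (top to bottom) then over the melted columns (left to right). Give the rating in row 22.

881

30 rows total (6 × 5). Row 22: index ⌊(22-1)/5⌋ = 4 into respondent → R033; (22-1) mod 5 = 1 into the melted columns → q035.
So row 22 is (R033, q035, 881); rating = 881.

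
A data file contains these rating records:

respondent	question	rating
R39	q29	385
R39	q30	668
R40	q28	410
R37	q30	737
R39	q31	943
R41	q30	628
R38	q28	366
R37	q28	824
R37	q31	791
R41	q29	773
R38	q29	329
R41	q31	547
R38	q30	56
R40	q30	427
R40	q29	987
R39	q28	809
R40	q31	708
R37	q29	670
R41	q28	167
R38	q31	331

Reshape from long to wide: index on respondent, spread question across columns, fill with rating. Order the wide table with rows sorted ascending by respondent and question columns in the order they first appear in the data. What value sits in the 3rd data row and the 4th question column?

With rows sorted ascending by respondent, row 3 is respondent=R39. question columns in first-appearance order: q29, q30, q28, q31; column 4 is q31.
Long rows with respondent=R39, question=q31: rating = 943.

943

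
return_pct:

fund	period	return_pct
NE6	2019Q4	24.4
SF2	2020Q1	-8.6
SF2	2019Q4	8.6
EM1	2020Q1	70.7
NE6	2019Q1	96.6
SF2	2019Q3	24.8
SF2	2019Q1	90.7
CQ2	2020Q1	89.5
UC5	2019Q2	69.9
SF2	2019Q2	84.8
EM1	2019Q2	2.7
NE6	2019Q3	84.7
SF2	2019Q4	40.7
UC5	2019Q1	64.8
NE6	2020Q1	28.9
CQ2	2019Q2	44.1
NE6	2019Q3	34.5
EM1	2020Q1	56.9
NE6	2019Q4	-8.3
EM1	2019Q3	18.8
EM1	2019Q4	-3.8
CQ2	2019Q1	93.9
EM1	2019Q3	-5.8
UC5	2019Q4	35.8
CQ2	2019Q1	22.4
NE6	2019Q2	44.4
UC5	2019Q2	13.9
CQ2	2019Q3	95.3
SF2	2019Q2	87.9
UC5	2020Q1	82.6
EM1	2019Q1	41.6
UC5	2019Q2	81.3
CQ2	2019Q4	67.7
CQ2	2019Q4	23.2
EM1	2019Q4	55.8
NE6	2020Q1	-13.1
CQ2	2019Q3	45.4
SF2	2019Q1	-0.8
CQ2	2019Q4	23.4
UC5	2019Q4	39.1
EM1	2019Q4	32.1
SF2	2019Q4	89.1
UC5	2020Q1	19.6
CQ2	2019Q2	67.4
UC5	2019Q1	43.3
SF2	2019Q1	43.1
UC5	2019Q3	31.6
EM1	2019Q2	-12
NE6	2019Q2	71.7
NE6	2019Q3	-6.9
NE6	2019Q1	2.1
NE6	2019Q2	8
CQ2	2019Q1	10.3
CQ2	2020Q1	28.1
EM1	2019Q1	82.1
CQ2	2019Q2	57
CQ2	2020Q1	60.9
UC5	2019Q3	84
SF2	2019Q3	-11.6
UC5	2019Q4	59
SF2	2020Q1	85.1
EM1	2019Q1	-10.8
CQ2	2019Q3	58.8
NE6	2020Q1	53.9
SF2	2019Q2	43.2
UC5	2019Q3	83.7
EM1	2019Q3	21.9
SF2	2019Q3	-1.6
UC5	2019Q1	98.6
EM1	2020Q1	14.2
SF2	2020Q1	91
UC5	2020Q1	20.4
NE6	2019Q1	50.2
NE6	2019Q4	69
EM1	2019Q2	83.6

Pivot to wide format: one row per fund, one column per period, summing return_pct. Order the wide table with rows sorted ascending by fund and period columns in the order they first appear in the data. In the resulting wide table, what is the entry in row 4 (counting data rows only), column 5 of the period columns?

215.9

With rows sorted ascending by fund, row 4 is fund=SF2. period columns in first-appearance order: 2019Q4, 2020Q1, 2019Q1, 2019Q3, 2019Q2; column 5 is 2019Q2.
Long rows with fund=SF2, period=2019Q2: 84.8 + 87.9 + 43.2 = 215.9.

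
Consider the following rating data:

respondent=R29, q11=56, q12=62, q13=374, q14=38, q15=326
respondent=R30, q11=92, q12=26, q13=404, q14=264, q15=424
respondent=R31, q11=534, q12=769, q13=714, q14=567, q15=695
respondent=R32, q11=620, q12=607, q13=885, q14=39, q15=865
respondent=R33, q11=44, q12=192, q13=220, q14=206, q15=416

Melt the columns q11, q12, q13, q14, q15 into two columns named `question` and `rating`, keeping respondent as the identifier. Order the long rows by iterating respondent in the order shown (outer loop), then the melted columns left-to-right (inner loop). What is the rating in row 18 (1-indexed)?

885

25 rows total (5 × 5). Row 18: index ⌊(18-1)/5⌋ = 3 into respondent → R32; (18-1) mod 5 = 2 into the melted columns → q13.
So row 18 is (R32, q13, 885); rating = 885.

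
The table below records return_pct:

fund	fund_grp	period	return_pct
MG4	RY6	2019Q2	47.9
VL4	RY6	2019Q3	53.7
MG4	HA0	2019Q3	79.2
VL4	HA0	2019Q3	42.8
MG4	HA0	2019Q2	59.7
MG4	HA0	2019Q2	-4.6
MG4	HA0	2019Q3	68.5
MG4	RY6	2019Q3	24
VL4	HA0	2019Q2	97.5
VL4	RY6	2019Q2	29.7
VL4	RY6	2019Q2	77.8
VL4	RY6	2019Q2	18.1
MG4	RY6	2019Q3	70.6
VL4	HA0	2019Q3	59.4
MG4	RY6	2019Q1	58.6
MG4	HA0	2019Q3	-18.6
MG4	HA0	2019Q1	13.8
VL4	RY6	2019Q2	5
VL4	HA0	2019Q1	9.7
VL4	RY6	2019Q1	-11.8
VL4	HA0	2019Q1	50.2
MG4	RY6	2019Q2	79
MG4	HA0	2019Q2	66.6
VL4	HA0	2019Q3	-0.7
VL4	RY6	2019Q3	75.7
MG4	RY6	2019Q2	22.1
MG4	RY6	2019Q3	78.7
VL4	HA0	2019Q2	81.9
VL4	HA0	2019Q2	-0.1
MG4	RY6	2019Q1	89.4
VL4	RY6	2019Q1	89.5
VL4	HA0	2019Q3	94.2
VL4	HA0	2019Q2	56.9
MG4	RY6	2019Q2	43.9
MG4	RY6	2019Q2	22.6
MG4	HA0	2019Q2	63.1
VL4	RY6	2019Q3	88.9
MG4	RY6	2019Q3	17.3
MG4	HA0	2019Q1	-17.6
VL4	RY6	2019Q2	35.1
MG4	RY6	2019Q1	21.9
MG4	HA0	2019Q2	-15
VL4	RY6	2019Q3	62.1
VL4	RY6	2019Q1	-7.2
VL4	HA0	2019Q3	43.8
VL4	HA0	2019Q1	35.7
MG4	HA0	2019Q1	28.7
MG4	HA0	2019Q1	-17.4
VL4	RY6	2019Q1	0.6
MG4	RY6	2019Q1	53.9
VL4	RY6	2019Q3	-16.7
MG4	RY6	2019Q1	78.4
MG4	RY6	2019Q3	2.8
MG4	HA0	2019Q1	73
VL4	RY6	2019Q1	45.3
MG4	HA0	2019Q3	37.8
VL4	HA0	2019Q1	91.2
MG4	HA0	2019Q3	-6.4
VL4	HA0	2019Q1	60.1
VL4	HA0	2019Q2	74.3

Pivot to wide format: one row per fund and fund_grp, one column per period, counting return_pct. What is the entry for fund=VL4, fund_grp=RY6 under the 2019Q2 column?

Rows with fund=VL4, fund_grp=RY6 and period=2019Q2: return_pct values are 29.7, 77.8, 18.1, 5, 35.1.
5 rows match — count = 5.

5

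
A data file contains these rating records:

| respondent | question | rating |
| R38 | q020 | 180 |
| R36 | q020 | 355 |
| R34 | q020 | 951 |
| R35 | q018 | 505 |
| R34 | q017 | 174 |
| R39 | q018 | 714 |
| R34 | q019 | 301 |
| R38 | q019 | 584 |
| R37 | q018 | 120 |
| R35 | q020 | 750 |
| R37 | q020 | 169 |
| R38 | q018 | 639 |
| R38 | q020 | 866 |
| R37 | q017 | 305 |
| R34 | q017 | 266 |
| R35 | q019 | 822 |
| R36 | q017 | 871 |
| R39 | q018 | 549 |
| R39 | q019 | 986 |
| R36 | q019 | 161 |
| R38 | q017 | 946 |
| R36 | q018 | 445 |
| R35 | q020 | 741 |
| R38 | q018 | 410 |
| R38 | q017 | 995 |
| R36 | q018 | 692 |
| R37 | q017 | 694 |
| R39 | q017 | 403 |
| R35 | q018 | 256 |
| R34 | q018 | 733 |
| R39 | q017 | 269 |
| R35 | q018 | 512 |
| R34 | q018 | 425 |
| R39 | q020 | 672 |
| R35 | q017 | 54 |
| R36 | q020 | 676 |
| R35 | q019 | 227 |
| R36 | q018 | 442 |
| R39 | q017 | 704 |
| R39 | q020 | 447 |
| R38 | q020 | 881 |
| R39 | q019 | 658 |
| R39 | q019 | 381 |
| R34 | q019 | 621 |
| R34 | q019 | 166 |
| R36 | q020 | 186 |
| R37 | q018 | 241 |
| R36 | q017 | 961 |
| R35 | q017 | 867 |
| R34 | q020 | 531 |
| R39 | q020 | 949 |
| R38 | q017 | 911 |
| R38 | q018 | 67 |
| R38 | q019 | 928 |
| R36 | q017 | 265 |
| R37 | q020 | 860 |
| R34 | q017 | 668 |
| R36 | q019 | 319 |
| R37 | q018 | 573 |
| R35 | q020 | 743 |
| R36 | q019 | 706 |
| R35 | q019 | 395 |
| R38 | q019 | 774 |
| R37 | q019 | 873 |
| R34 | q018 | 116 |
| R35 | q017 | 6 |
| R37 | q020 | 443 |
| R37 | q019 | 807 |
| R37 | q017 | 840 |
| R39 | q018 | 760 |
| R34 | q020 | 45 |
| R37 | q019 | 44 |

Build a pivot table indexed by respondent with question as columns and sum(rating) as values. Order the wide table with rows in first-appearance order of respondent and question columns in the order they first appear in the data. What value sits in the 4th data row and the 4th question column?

1444

With rows in first-appearance order of respondent, row 4 is respondent=R35. question columns in first-appearance order: q020, q018, q017, q019; column 4 is q019.
Long rows with respondent=R35, question=q019: 822 + 227 + 395 = 1444.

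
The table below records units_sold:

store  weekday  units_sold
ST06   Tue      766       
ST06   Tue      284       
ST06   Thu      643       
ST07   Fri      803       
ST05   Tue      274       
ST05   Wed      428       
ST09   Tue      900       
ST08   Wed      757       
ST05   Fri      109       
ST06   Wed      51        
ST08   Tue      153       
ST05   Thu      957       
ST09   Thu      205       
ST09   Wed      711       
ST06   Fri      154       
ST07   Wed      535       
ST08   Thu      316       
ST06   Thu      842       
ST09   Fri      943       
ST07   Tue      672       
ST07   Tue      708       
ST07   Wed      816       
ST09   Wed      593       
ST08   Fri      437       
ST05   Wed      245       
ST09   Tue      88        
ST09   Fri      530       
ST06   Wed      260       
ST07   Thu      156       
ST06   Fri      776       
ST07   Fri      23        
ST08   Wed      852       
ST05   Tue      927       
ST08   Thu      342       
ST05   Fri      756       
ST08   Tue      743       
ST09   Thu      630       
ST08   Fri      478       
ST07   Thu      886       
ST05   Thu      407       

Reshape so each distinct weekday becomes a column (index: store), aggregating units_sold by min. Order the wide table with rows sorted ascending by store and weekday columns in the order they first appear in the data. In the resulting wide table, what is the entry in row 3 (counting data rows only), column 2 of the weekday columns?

156

With rows sorted ascending by store, row 3 is store=ST07. weekday columns in first-appearance order: Tue, Thu, Fri, Wed; column 2 is Thu.
Long rows with store=ST07, weekday=Thu: min(156, 886) = 156.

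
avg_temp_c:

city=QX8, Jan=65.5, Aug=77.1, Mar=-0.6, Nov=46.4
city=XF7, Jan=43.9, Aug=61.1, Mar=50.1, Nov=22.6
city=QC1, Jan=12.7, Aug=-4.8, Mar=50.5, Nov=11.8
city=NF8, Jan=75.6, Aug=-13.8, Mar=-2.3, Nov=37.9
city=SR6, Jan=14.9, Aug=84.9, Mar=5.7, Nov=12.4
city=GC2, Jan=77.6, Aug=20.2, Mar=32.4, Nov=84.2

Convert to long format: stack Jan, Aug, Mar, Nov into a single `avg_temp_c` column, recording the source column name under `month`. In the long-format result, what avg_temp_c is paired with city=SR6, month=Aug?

Unpivoting turns each (city, wide-column) pair into one long row.
The wide cell at row SR6, column Aug holds 84.9, so the long row (SR6, Aug) has avg_temp_c=84.9.

84.9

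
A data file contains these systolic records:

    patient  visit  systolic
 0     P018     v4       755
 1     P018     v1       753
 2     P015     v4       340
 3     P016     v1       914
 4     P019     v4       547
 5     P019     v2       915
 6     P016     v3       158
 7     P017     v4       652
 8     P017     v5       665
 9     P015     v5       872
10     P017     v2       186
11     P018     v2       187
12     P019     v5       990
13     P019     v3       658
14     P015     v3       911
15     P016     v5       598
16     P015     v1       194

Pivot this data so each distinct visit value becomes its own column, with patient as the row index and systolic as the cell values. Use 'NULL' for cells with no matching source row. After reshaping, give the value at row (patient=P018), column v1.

The long row with patient=P018, visit=v1 has systolic=753.

753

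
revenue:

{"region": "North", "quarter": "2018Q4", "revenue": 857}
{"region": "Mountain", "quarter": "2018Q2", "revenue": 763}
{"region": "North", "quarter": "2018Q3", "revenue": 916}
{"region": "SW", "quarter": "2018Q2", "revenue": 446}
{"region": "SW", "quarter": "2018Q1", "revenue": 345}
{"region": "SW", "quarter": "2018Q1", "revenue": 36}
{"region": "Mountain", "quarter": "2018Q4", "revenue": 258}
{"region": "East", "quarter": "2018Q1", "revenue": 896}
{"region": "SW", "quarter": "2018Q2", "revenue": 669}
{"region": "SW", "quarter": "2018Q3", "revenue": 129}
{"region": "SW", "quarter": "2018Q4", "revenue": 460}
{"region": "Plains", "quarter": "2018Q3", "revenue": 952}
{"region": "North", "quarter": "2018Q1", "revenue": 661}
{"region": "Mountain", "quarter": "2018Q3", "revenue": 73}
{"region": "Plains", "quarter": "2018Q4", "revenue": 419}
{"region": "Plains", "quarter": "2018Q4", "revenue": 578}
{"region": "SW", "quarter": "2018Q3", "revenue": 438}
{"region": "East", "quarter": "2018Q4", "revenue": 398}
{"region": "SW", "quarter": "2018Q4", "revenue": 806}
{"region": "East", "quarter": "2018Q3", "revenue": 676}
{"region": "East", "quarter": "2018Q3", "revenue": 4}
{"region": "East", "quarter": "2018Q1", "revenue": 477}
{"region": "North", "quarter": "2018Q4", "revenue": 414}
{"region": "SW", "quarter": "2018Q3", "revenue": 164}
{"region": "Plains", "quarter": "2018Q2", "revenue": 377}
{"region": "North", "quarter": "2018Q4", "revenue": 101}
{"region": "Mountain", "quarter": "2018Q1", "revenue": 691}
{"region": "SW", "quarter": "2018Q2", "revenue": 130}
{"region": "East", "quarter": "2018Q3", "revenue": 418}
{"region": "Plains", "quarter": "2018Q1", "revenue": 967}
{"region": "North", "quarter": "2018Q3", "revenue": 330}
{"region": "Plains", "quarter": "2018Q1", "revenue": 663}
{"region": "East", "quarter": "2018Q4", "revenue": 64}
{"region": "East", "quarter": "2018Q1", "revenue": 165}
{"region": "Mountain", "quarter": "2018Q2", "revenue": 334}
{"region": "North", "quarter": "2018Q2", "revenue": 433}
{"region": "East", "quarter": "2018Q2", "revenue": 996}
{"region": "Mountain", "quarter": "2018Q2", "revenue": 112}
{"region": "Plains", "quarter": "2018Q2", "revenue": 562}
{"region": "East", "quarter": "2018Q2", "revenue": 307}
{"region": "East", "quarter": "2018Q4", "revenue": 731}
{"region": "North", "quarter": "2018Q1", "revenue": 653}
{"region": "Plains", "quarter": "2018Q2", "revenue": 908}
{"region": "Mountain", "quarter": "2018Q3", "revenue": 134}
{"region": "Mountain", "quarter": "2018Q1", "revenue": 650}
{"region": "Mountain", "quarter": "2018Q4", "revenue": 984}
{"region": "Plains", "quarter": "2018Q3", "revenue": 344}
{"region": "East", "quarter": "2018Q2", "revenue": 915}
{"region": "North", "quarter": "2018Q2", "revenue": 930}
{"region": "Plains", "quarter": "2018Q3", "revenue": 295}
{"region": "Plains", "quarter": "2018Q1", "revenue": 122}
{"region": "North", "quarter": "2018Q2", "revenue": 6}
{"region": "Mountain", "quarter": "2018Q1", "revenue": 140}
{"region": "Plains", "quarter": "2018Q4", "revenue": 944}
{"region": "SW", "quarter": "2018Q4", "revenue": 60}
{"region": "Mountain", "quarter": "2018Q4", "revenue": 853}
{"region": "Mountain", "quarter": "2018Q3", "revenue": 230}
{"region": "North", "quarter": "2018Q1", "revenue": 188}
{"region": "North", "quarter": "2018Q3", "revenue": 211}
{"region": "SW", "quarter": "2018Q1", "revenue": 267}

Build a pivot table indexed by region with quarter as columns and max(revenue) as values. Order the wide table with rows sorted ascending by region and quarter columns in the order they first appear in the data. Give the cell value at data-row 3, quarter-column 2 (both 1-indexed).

With rows sorted ascending by region, row 3 is region=North. quarter columns in first-appearance order: 2018Q4, 2018Q2, 2018Q3, 2018Q1; column 2 is 2018Q2.
Long rows with region=North, quarter=2018Q2: max(433, 930, 6) = 930.

930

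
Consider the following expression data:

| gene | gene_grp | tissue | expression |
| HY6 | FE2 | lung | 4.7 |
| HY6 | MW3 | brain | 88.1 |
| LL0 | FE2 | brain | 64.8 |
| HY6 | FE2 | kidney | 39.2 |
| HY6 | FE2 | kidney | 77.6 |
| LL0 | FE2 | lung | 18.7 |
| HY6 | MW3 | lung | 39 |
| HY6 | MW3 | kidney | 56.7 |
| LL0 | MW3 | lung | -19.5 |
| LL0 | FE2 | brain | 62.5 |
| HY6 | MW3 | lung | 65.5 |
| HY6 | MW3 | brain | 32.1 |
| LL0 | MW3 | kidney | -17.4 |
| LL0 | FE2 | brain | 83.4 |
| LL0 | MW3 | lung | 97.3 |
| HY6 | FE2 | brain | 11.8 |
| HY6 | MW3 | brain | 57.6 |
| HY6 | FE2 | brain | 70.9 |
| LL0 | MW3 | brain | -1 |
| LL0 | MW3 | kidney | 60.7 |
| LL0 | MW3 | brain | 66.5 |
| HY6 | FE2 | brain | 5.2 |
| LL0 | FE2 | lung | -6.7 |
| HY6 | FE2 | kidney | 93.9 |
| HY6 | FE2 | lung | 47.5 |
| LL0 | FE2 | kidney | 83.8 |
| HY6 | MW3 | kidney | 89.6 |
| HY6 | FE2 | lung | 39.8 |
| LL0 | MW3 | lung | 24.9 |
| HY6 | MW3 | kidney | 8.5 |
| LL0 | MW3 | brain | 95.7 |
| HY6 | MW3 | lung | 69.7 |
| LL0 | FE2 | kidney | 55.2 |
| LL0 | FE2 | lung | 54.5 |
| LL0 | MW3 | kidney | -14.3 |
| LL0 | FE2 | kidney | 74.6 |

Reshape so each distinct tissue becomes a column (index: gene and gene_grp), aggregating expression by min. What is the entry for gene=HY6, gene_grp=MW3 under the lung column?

Rows with gene=HY6, gene_grp=MW3 and tissue=lung: expression values are 39, 65.5, 69.7.
min(39, 65.5, 69.7) = 39.

39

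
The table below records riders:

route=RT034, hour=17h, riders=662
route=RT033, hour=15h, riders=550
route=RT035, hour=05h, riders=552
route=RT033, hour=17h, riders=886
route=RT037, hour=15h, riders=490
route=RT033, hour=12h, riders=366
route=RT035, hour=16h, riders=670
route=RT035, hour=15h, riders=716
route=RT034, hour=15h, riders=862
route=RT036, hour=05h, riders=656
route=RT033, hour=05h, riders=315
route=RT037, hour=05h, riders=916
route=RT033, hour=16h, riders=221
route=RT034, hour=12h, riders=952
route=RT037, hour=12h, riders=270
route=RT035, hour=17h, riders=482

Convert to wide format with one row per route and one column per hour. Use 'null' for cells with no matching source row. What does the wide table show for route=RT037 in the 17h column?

null

No long-format row has route=RT037 and hour=17h, so the cell is null.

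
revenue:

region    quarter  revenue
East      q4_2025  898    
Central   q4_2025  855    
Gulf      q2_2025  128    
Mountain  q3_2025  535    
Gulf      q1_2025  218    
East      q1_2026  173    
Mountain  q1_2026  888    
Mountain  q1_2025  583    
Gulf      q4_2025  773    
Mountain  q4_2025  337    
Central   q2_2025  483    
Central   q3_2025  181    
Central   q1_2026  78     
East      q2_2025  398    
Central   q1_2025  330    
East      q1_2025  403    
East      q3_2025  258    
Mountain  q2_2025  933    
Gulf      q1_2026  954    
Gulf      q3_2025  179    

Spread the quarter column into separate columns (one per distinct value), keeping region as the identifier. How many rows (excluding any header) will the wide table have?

4 distinct region values → 4 rows.

4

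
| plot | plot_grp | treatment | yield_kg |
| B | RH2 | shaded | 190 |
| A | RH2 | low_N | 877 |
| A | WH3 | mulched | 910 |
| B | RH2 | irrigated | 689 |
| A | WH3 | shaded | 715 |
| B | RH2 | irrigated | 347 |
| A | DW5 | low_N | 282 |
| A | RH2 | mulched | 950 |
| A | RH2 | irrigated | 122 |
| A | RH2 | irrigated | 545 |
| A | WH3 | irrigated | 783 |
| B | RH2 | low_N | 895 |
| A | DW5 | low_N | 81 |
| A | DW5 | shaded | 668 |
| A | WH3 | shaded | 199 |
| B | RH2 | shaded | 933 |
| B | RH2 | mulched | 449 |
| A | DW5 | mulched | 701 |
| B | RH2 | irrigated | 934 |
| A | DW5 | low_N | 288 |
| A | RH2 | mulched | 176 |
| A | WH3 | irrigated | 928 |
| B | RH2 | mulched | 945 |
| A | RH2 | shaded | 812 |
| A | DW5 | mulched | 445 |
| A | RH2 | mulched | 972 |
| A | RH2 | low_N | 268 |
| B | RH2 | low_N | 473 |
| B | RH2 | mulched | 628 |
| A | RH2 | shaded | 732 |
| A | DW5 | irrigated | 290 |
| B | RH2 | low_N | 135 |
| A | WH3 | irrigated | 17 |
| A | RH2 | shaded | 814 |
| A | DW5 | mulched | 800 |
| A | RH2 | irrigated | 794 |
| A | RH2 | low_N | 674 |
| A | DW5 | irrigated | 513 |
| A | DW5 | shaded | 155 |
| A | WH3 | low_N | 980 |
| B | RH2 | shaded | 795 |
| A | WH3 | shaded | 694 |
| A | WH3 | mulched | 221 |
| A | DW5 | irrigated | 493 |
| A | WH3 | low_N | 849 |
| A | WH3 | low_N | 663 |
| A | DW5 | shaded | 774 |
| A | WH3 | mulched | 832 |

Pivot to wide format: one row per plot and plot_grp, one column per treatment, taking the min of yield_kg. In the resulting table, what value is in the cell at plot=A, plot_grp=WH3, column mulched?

Rows with plot=A, plot_grp=WH3 and treatment=mulched: yield_kg values are 910, 221, 832.
min(910, 221, 832) = 221.

221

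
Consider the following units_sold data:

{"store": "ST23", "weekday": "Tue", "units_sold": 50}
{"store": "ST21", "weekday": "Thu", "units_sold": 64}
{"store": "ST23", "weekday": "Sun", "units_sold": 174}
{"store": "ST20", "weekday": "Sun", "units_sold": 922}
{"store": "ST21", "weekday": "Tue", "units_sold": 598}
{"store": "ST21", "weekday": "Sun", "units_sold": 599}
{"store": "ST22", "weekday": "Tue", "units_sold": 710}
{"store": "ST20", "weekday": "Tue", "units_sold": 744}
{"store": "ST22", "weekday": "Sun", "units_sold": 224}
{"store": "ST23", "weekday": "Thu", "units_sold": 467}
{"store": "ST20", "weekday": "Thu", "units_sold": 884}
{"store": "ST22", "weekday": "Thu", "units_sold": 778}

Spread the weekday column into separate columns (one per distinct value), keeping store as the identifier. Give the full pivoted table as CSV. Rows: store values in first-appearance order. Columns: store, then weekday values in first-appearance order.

store,Tue,Thu,Sun
ST23,50,467,174
ST21,598,64,599
ST20,744,884,922
ST22,710,778,224

Columns: store plus the 3 distinct weekday values (Tue, Thu, Sun).
For example, row ST23 column Tue takes units_sold=50 from the long row (ST23, Tue).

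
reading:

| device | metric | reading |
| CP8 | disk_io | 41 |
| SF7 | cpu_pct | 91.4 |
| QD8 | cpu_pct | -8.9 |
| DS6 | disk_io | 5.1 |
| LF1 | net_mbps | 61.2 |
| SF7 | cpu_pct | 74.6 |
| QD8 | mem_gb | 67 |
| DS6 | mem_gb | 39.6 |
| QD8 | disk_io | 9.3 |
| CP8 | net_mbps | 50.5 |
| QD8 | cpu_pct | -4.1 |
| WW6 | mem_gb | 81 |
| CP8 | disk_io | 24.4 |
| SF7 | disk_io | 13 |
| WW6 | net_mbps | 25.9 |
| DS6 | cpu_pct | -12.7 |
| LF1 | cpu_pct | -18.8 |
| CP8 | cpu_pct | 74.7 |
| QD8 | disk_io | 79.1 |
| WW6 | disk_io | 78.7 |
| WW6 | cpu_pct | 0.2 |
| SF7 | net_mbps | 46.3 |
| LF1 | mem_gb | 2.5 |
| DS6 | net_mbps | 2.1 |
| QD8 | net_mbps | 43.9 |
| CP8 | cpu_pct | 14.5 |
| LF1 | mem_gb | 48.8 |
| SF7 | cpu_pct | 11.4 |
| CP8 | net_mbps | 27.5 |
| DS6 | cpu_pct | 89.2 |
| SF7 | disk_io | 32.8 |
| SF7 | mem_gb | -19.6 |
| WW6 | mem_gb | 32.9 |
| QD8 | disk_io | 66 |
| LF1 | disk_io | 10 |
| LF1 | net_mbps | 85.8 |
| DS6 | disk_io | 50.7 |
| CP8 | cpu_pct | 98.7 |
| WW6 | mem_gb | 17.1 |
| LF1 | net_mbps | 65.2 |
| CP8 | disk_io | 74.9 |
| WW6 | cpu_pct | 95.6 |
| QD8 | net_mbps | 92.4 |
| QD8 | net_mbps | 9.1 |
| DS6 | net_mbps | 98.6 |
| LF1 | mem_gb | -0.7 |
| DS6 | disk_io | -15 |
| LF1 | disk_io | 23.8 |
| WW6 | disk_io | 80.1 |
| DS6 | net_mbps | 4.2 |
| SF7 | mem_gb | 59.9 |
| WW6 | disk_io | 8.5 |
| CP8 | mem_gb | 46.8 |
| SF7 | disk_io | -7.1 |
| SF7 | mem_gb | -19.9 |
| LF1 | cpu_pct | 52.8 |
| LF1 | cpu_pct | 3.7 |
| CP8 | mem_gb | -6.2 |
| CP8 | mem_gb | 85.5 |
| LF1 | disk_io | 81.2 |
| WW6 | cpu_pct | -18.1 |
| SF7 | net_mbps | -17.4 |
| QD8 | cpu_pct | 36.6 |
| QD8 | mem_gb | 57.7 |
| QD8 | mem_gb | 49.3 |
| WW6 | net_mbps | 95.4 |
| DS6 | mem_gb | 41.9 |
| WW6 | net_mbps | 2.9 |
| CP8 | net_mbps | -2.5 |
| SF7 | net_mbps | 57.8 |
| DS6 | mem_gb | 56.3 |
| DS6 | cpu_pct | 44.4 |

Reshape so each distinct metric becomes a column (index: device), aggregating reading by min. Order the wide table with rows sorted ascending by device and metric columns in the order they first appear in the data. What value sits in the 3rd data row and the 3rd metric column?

With rows sorted ascending by device, row 3 is device=LF1. metric columns in first-appearance order: disk_io, cpu_pct, net_mbps, mem_gb; column 3 is net_mbps.
Long rows with device=LF1, metric=net_mbps: min(61.2, 85.8, 65.2) = 61.2.

61.2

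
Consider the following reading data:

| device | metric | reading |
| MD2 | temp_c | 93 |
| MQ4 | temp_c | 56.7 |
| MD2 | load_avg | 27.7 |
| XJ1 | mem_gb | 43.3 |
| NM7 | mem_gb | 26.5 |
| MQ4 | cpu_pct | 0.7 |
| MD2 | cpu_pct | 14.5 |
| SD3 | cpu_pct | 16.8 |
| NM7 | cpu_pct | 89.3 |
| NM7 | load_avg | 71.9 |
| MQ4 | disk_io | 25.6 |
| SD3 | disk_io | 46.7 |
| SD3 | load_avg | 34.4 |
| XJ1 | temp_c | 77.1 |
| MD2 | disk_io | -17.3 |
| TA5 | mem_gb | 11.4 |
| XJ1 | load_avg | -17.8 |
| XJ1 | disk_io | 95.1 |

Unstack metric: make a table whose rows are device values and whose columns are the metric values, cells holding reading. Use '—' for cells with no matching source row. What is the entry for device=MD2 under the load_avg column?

27.7

The long row with device=MD2, metric=load_avg has reading=27.7.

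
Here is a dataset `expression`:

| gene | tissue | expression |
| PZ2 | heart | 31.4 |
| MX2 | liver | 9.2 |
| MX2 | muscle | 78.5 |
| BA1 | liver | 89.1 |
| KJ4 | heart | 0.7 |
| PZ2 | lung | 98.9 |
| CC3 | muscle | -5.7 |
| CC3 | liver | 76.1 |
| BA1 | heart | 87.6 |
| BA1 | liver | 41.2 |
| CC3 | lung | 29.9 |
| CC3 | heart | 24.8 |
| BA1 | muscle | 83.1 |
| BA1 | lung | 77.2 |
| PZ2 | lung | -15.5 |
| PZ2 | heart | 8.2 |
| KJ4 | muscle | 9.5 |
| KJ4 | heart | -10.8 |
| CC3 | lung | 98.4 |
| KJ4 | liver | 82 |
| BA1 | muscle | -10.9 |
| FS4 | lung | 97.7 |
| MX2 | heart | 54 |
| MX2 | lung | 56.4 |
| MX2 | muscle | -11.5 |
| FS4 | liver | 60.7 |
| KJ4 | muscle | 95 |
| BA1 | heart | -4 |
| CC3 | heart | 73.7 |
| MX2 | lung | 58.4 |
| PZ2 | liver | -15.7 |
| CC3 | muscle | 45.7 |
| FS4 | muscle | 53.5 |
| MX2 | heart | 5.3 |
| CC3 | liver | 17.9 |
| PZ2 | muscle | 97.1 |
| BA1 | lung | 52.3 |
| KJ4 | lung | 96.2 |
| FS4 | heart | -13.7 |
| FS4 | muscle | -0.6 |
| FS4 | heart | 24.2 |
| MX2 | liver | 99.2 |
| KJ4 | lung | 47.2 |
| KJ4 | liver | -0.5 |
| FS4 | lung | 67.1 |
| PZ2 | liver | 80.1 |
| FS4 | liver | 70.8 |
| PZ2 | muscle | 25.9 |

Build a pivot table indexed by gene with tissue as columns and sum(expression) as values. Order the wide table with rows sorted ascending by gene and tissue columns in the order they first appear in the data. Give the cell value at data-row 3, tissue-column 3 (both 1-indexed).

52.9

With rows sorted ascending by gene, row 3 is gene=FS4. tissue columns in first-appearance order: heart, liver, muscle, lung; column 3 is muscle.
Long rows with gene=FS4, tissue=muscle: 53.5 + -0.6 = 52.9.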